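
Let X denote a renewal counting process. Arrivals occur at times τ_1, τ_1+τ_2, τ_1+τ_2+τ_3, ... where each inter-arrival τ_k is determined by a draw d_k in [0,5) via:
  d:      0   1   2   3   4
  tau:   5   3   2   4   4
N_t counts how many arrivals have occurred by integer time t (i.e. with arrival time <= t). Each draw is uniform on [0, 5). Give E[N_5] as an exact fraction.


28/25

Inter-arrival values over d=0..4: [5, 3, 2, 4, 4]
Each d has probability 1/5, so the pmf of τ is: f(2) = 1/5, f(3) = 1/5, f(4) = 2/5, f(5) = 1/5
Renewal equation for m(n) = E[N_n]: condition on τ_1 = k (if k <= n, one arrival plus a fresh copy on the remaining n−k steps): m(n) = F(n) + Σ_{k<=n} f(k)·m(n−k), where F(n) = P(τ <= n) and m(0) = 0
m(1) = F(1) = 0
m(2) = F(2) = 1/5
m(3) = F(3) = 2/5
m(4) = F(4) + f(2)·m(2) = 4/5 + 1/5·1/5 = 21/25
m(5) = F(5) + f(2)·m(3) + f(3)·m(2) = 1 + 1/5·2/5 + 1/5·1/5 = 28/25
E[N_5] = m(5) = 28/25


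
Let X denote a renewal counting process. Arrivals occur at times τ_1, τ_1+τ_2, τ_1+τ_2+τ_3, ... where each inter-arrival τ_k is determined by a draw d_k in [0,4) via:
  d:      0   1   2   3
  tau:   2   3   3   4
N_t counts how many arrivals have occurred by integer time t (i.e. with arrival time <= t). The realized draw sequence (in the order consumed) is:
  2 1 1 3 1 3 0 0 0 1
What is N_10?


draw d_1=2: τ_1=3, arrival time A_1=3
draw d_2=1: τ_2=3, arrival time A_2=6
draw d_3=1: τ_3=3, arrival time A_3=9
draw d_4=3: τ_4=4, arrival time A_4=13
draw d_5=1: τ_5=3, arrival time A_5=16
draw d_6=3: τ_6=4, arrival time A_6=20
draw d_7=0: τ_7=2, arrival time A_7=22
draw d_8=0: τ_8=2, arrival time A_8=24
draw d_9=0: τ_9=2, arrival time A_9=26
draw d_10=1: τ_10=3, arrival time A_10=29
N_t over t=0..10: 0:0 1:0 2:0 3:1 4:1 5:1 6:2 7:2 8:2 9:3 10:3

3


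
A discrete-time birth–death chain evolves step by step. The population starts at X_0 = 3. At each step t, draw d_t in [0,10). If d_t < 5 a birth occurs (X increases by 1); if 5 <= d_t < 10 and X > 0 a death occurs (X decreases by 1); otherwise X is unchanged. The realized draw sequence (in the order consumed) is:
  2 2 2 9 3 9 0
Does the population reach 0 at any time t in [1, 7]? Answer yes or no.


t=0: X=3, d=2 → birth, X_1=4
t=1: X=4, d=2 → birth, X_2=5
t=2: X=5, d=2 → birth, X_3=6
t=3: X=6, d=9 → death, X_4=5
t=4: X=5, d=3 → birth, X_5=6
t=5: X=6, d=9 → death, X_6=5
t=6: X=5, d=0 → birth, X_7=6

no


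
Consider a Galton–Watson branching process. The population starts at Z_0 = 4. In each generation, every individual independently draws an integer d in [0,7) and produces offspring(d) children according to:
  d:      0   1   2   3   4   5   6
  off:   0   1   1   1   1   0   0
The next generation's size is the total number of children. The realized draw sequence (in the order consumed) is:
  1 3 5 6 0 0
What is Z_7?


0

gen 0: Z_0=4, draws=[1, 3, 5, 6], offspring=[1, 1, 0, 0], Z_1=2
gen 1: Z_1=2, draws=[0, 0], offspring=[0, 0], Z_2=0
gen 2: Z_2=0, draws=[], offspring=[], Z_3=0
gen 3: Z_3=0, draws=[], offspring=[], Z_4=0
gen 4: Z_4=0, draws=[], offspring=[], Z_5=0
gen 5: Z_5=0, draws=[], offspring=[], Z_6=0
gen 6: Z_6=0, draws=[], offspring=[], Z_7=0


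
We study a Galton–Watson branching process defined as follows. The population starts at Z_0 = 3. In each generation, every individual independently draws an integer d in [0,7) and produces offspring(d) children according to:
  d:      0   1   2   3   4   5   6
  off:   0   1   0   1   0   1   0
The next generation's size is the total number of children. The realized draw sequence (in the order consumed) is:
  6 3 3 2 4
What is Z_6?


gen 0: Z_0=3, draws=[6, 3, 3], offspring=[0, 1, 1], Z_1=2
gen 1: Z_1=2, draws=[2, 4], offspring=[0, 0], Z_2=0
gen 2: Z_2=0, draws=[], offspring=[], Z_3=0
gen 3: Z_3=0, draws=[], offspring=[], Z_4=0
gen 4: Z_4=0, draws=[], offspring=[], Z_5=0
gen 5: Z_5=0, draws=[], offspring=[], Z_6=0

0


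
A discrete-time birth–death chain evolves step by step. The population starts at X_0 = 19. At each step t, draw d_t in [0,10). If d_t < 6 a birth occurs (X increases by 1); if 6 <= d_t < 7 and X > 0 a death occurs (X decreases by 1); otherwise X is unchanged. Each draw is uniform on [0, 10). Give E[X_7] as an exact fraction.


45/2

X can drop by at most 1 per step and X_0 = 19 > T = 7, so X_t >= 19 − t >= 12 > 0 for every t <= 7: the floor at 0 (the 'and X > 0' condition) never binds. Hence X_7 = X_0 + Σ_{t<7} Y_t with i.i.d. increments Y_t = y(d_t) ∈ {+1, −1, 0}.
Outcome values over d=0..9: [1, 1, 1, 1, 1, 1, -1, 0, 0, 0]
Σy = 5, Σy² = 7, M = 10
μ = 5/10 = 1/2,  σ² = 7/10 − (1/2)² = 9/20
E[X_7] = 19 + 7·(1/2) = 45/2


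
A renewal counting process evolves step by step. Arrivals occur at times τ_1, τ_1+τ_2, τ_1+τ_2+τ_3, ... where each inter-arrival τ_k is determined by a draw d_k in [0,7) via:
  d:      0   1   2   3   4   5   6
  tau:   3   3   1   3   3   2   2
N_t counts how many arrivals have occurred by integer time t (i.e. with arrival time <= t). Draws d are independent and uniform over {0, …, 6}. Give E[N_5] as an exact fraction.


29709/16807

Inter-arrival values over d=0..6: [3, 3, 1, 3, 3, 2, 2]
Each d has probability 1/7, so the pmf of τ is: f(1) = 1/7, f(2) = 2/7, f(3) = 4/7
Renewal equation for m(n) = E[N_n]: condition on τ_1 = k (if k <= n, one arrival plus a fresh copy on the remaining n−k steps): m(n) = F(n) + Σ_{k<=n} f(k)·m(n−k), where F(n) = P(τ <= n) and m(0) = 0
m(1) = F(1) = 1/7
m(2) = F(2) + f(1)·m(1) = 3/7 + 1/7·1/7 = 22/49
m(3) = F(3) + f(1)·m(2) + f(2)·m(1) = 1 + 1/7·22/49 + 2/7·1/7 = 379/343
m(4) = F(4) + f(1)·m(3) + f(2)·m(2) + f(3)·m(1) = 1 + 1/7·379/343 + 2/7·22/49 + 4/7·1/7 = 3284/2401
m(5) = F(5) + f(1)·m(4) + f(2)·m(3) + f(3)·m(2) = 1 + 1/7·3284/2401 + 2/7·379/343 + 4/7·22/49 = 29709/16807
E[N_5] = m(5) = 29709/16807


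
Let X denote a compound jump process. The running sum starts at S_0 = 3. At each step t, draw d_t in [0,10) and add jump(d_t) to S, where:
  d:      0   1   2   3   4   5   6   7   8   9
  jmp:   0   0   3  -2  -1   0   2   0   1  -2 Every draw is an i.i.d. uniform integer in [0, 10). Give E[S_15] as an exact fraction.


9/2

Outcome values over d=0..9: [0, 0, 3, -2, -1, 0, 2, 0, 1, -2]
Σy = 1, Σy² = 23, M = 10
μ = 1/10 = 1/10,  σ² = 23/10 − (1/10)² = 229/100
E[S_15] = 3 + 15·(1/10) = 9/2


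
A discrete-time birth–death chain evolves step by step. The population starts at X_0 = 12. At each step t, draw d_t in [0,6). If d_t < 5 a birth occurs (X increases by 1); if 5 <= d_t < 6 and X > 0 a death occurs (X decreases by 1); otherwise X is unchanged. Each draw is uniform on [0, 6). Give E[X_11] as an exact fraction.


58/3

X can drop by at most 1 per step and X_0 = 12 > T = 11, so X_t >= 12 − t >= 1 > 0 for every t <= 11: the floor at 0 (the 'and X > 0' condition) never binds. Hence X_11 = X_0 + Σ_{t<11} Y_t with i.i.d. increments Y_t = y(d_t) ∈ {+1, −1, 0}.
Outcome values over d=0..5: [1, 1, 1, 1, 1, -1]
Σy = 4, Σy² = 6, M = 6
μ = 4/6 = 2/3,  σ² = 6/6 − (2/3)² = 5/9
E[X_11] = 12 + 11·(2/3) = 58/3


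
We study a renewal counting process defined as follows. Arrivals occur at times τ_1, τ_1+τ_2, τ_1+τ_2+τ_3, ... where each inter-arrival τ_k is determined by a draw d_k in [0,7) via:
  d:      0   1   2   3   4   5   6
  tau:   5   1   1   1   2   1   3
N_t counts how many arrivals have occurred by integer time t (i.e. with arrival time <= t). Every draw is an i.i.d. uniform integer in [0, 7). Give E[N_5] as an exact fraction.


Inter-arrival values over d=0..6: [5, 1, 1, 1, 2, 1, 3]
Each d has probability 1/7, so the pmf of τ is: f(1) = 4/7, f(2) = 1/7, f(3) = 1/7, f(5) = 1/7
Renewal equation for m(n) = E[N_n]: condition on τ_1 = k (if k <= n, one arrival plus a fresh copy on the remaining n−k steps): m(n) = F(n) + Σ_{k<=n} f(k)·m(n−k), where F(n) = P(τ <= n) and m(0) = 0
m(1) = F(1) = 4/7
m(2) = F(2) + f(1)·m(1) = 5/7 + 4/7·4/7 = 51/49
m(3) = F(3) + f(1)·m(2) + f(2)·m(1) = 6/7 + 4/7·51/49 + 1/7·4/7 = 526/343
m(4) = F(4) + f(1)·m(3) + f(2)·m(2) + f(3)·m(1) = 6/7 + 4/7·526/343 + 1/7·51/49 + 1/7·4/7 = 4715/2401
m(5) = F(5) + f(1)·m(4) + f(2)·m(3) + f(3)·m(2) = 1 + 4/7·4715/2401 + 1/7·526/343 + 1/7·51/49 = 41848/16807
E[N_5] = m(5) = 41848/16807

41848/16807


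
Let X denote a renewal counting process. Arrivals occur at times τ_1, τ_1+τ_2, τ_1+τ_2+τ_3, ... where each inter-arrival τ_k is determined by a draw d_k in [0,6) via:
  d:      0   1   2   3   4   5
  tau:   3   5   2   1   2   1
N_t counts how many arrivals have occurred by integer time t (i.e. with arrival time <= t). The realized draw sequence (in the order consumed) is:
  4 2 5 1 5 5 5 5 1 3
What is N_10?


4

draw d_1=4: τ_1=2, arrival time A_1=2
draw d_2=2: τ_2=2, arrival time A_2=4
draw d_3=5: τ_3=1, arrival time A_3=5
draw d_4=1: τ_4=5, arrival time A_4=10
draw d_5=5: τ_5=1, arrival time A_5=11
draw d_6=5: τ_6=1, arrival time A_6=12
draw d_7=5: τ_7=1, arrival time A_7=13
draw d_8=5: τ_8=1, arrival time A_8=14
draw d_9=1: τ_9=5, arrival time A_9=19
draw d_10=3: τ_10=1, arrival time A_10=20
N_t over t=0..10: 0:0 1:0 2:1 3:1 4:2 5:3 6:3 7:3 8:3 9:3 10:4


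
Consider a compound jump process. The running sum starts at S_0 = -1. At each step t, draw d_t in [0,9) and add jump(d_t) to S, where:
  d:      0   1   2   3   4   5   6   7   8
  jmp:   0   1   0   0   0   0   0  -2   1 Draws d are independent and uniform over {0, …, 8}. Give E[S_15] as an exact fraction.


Outcome values over d=0..8: [0, 1, 0, 0, 0, 0, 0, -2, 1]
Σy = 0, Σy² = 6, M = 9
μ = 0/9 = 0,  σ² = 6/9 − (0)² = 2/3
E[S_15] = -1 + 15·(0) = -1

-1


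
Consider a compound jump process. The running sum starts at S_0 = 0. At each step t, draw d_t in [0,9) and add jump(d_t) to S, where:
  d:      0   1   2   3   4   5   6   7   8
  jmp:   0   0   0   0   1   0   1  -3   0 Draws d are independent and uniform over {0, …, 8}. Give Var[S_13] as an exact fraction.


Outcome values over d=0..8: [0, 0, 0, 0, 1, 0, 1, -3, 0]
Σy = -1, Σy² = 11, M = 9
μ = -1/9 = -1/9,  σ² = 11/9 − (-1/9)² = 98/81
Independent increments: Var[S_13] = 13·σ² = 13·(98/81) = 1274/81

1274/81


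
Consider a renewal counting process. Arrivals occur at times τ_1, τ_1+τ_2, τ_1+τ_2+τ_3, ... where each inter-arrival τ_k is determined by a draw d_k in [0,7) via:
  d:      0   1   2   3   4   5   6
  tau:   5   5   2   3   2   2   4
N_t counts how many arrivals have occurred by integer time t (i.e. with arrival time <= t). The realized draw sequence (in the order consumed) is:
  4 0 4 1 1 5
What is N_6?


1

draw d_1=4: τ_1=2, arrival time A_1=2
draw d_2=0: τ_2=5, arrival time A_2=7
draw d_3=4: τ_3=2, arrival time A_3=9
draw d_4=1: τ_4=5, arrival time A_4=14
draw d_5=1: τ_5=5, arrival time A_5=19
draw d_6=5: τ_6=2, arrival time A_6=21
N_t over t=0..6: 0:0 1:0 2:1 3:1 4:1 5:1 6:1


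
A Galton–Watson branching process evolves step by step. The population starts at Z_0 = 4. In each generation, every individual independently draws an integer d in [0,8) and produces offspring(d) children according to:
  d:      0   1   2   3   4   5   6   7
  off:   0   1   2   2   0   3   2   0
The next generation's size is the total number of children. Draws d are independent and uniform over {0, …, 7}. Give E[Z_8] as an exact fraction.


390625/16384

Outcome values over d=0..7: [0, 1, 2, 2, 0, 3, 2, 0]
Σy = 10, Σy² = 22, M = 8
μ = 10/8 = 5/4,  σ² = 22/8 − (5/4)² = 19/16
E[Z_0] = 4
E[Z_1] = 5/4·E[Z_0] = 5
E[Z_2] = 5/4·E[Z_1] = 25/4
E[Z_3] = 5/4·E[Z_2] = 125/16
E[Z_4] = 5/4·E[Z_3] = 625/64
E[Z_5] = 5/4·E[Z_4] = 3125/256
E[Z_6] = 5/4·E[Z_5] = 15625/1024
E[Z_7] = 5/4·E[Z_6] = 78125/4096
E[Z_8] = 5/4·E[Z_7] = 390625/16384


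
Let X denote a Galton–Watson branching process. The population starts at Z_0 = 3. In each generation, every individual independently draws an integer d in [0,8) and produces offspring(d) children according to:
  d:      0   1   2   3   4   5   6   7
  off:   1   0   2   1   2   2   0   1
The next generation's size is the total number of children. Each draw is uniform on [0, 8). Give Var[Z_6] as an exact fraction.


Outcome values over d=0..7: [1, 0, 2, 1, 2, 2, 0, 1]
Σy = 9, Σy² = 15, M = 8
μ = 9/8 = 9/8,  σ² = 15/8 − (9/8)² = 39/64
V_0 = 0, E_0 = 3
V_1 = 39/64·E_0 + (9/8)²·V_0 = 117/64;  E_1 = 27/8
V_2 = 39/64·E_1 + (9/8)²·V_1 = 17901/4096;  E_2 = 243/64
V_3 = 39/64·E_2 + (9/8)²·V_2 = 2056509/262144;  E_3 = 2187/512
V_4 = 39/64·E_3 + (9/8)²·V_3 = 210247245/16777216;  E_4 = 19683/4096
V_5 = 39/64·E_4 + (9/8)²·V_4 = 20174267997/1073741824;  E_5 = 177147/32768
V_6 = 39/64·E_5 + (9/8)²·V_5 = 1860501070701/68719476736;  E_6 = 1594323/262144

1860501070701/68719476736


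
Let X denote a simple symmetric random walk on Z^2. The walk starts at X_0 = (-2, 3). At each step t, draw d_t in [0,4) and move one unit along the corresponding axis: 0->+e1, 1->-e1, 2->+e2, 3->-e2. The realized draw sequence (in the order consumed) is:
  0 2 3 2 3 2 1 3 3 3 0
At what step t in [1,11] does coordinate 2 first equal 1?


t=0: X=(-2, 3), d=0 → +e1, X_1=(-1, 3)
t=1: X=(-1, 3), d=2 → +e2, X_2=(-1, 4)
t=2: X=(-1, 4), d=3 → -e2, X_3=(-1, 3)
t=3: X=(-1, 3), d=2 → +e2, X_4=(-1, 4)
t=4: X=(-1, 4), d=3 → -e2, X_5=(-1, 3)
t=5: X=(-1, 3), d=2 → +e2, X_6=(-1, 4)
t=6: X=(-1, 4), d=1 → -e1, X_7=(-2, 4)
t=7: X=(-2, 4), d=3 → -e2, X_8=(-2, 3)
t=8: X=(-2, 3), d=3 → -e2, X_9=(-2, 2)
t=9: X=(-2, 2), d=3 → -e2, X_10=(-2, 1)
t=10: X=(-2, 1), d=0 → +e1, X_11=(-1, 1)

10


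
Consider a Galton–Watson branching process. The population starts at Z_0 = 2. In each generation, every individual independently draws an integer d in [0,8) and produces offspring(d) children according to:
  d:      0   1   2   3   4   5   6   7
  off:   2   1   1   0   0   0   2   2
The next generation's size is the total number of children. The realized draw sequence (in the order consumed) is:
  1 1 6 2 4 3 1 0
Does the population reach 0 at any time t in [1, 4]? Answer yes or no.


gen 0: Z_0=2, draws=[1, 1], offspring=[1, 1], Z_1=2
gen 1: Z_1=2, draws=[6, 2], offspring=[2, 1], Z_2=3
gen 2: Z_2=3, draws=[4, 3, 1], offspring=[0, 0, 1], Z_3=1
gen 3: Z_3=1, draws=[0], offspring=[2], Z_4=2

no


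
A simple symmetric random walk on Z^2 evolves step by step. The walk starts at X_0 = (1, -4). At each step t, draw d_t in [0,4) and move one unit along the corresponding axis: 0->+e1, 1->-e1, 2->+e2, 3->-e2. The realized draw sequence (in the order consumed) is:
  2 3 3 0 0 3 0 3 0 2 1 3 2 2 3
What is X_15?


(4, -6)

t=0: X=(1, -4), d=2 → +e2, X_1=(1, -3)
t=1: X=(1, -3), d=3 → -e2, X_2=(1, -4)
t=2: X=(1, -4), d=3 → -e2, X_3=(1, -5)
t=3: X=(1, -5), d=0 → +e1, X_4=(2, -5)
t=4: X=(2, -5), d=0 → +e1, X_5=(3, -5)
t=5: X=(3, -5), d=3 → -e2, X_6=(3, -6)
t=6: X=(3, -6), d=0 → +e1, X_7=(4, -6)
t=7: X=(4, -6), d=3 → -e2, X_8=(4, -7)
t=8: X=(4, -7), d=0 → +e1, X_9=(5, -7)
t=9: X=(5, -7), d=2 → +e2, X_10=(5, -6)
t=10: X=(5, -6), d=1 → -e1, X_11=(4, -6)
t=11: X=(4, -6), d=3 → -e2, X_12=(4, -7)
t=12: X=(4, -7), d=2 → +e2, X_13=(4, -6)
t=13: X=(4, -6), d=2 → +e2, X_14=(4, -5)
t=14: X=(4, -5), d=3 → -e2, X_15=(4, -6)


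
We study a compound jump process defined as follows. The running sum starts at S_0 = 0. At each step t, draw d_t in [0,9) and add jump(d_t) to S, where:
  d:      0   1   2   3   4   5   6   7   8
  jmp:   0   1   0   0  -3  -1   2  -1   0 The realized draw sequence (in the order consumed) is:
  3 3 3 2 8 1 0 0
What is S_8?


t=0: S=0, d=3, jump=0, S_1=0
t=1: S=0, d=3, jump=0, S_2=0
t=2: S=0, d=3, jump=0, S_3=0
t=3: S=0, d=2, jump=0, S_4=0
t=4: S=0, d=8, jump=0, S_5=0
t=5: S=0, d=1, jump=1, S_6=1
t=6: S=1, d=0, jump=0, S_7=1
t=7: S=1, d=0, jump=0, S_8=1

1


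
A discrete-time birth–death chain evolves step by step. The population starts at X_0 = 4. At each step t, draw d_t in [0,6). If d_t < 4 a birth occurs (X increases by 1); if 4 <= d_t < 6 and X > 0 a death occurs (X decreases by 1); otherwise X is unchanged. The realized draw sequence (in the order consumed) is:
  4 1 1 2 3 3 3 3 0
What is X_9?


11

t=0: X=4, d=4 → death, X_1=3
t=1: X=3, d=1 → birth, X_2=4
t=2: X=4, d=1 → birth, X_3=5
t=3: X=5, d=2 → birth, X_4=6
t=4: X=6, d=3 → birth, X_5=7
t=5: X=7, d=3 → birth, X_6=8
t=6: X=8, d=3 → birth, X_7=9
t=7: X=9, d=3 → birth, X_8=10
t=8: X=10, d=0 → birth, X_9=11


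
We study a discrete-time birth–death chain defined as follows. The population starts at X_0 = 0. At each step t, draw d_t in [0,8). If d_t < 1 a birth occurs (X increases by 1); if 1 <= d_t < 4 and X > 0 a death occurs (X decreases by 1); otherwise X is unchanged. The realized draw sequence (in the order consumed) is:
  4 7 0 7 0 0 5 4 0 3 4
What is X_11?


3

t=0: X=0, d=4 → hold, X_1=0
t=1: X=0, d=7 → hold, X_2=0
t=2: X=0, d=0 → birth, X_3=1
t=3: X=1, d=7 → hold, X_4=1
t=4: X=1, d=0 → birth, X_5=2
t=5: X=2, d=0 → birth, X_6=3
t=6: X=3, d=5 → hold, X_7=3
t=7: X=3, d=4 → hold, X_8=3
t=8: X=3, d=0 → birth, X_9=4
t=9: X=4, d=3 → death, X_10=3
t=10: X=3, d=4 → hold, X_11=3


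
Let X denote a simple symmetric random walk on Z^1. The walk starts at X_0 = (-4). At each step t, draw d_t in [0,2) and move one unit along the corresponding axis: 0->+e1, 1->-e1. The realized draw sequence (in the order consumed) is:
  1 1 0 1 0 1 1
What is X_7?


(-7)

t=0: X=(-4), d=1 → -e1, X_1=(-5)
t=1: X=(-5), d=1 → -e1, X_2=(-6)
t=2: X=(-6), d=0 → +e1, X_3=(-5)
t=3: X=(-5), d=1 → -e1, X_4=(-6)
t=4: X=(-6), d=0 → +e1, X_5=(-5)
t=5: X=(-5), d=1 → -e1, X_6=(-6)
t=6: X=(-6), d=1 → -e1, X_7=(-7)


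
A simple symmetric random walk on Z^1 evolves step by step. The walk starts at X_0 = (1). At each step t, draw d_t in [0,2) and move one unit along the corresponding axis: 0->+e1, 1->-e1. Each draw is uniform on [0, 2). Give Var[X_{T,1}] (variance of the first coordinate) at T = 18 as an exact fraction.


Outcome values over d=0..1: [1, -1]
Σy = 0, Σy² = 2, M = 2
μ = 0/2 = 0,  σ² = 2/2 − (0)² = 1
Independent increments: Var[X_18] = 18·σ² = 18·(1) = 18

18


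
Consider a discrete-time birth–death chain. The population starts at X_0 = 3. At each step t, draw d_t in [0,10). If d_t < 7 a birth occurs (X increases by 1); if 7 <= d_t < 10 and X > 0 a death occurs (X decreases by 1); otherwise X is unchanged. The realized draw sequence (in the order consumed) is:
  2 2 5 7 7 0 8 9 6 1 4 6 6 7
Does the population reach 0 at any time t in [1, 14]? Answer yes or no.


no

t=0: X=3, d=2 → birth, X_1=4
t=1: X=4, d=2 → birth, X_2=5
t=2: X=5, d=5 → birth, X_3=6
t=3: X=6, d=7 → death, X_4=5
t=4: X=5, d=7 → death, X_5=4
t=5: X=4, d=0 → birth, X_6=5
t=6: X=5, d=8 → death, X_7=4
t=7: X=4, d=9 → death, X_8=3
t=8: X=3, d=6 → birth, X_9=4
t=9: X=4, d=1 → birth, X_10=5
t=10: X=5, d=4 → birth, X_11=6
t=11: X=6, d=6 → birth, X_12=7
t=12: X=7, d=6 → birth, X_13=8
t=13: X=8, d=7 → death, X_14=7


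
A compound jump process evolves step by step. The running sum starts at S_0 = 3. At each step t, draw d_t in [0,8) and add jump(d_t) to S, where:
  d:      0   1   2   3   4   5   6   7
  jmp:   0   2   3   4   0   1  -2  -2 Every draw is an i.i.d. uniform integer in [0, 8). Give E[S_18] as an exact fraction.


Outcome values over d=0..7: [0, 2, 3, 4, 0, 1, -2, -2]
Σy = 6, Σy² = 38, M = 8
μ = 6/8 = 3/4,  σ² = 38/8 − (3/4)² = 67/16
E[S_18] = 3 + 18·(3/4) = 33/2

33/2


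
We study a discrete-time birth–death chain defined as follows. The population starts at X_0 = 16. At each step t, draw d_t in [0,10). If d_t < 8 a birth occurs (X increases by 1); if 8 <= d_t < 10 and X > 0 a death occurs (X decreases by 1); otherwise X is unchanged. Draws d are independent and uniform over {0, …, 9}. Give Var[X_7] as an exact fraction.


112/25

X can drop by at most 1 per step and X_0 = 16 > T = 7, so X_t >= 16 − t >= 9 > 0 for every t <= 7: the floor at 0 (the 'and X > 0' condition) never binds. Hence X_7 = X_0 + Σ_{t<7} Y_t with i.i.d. increments Y_t = y(d_t) ∈ {+1, −1, 0}.
Outcome values over d=0..9: [1, 1, 1, 1, 1, 1, 1, 1, -1, -1]
Σy = 6, Σy² = 10, M = 10
μ = 6/10 = 3/5,  σ² = 10/10 − (3/5)² = 16/25
Independent increments: Var[X_7] = 7·σ² = 7·(16/25) = 112/25


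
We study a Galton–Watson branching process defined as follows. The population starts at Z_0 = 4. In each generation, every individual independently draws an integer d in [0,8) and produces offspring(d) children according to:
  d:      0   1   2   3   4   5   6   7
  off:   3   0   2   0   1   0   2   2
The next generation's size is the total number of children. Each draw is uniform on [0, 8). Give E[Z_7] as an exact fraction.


Outcome values over d=0..7: [3, 0, 2, 0, 1, 0, 2, 2]
Σy = 10, Σy² = 22, M = 8
μ = 10/8 = 5/4,  σ² = 22/8 − (5/4)² = 19/16
E[Z_0] = 4
E[Z_1] = 5/4·E[Z_0] = 5
E[Z_2] = 5/4·E[Z_1] = 25/4
E[Z_3] = 5/4·E[Z_2] = 125/16
E[Z_4] = 5/4·E[Z_3] = 625/64
E[Z_5] = 5/4·E[Z_4] = 3125/256
E[Z_6] = 5/4·E[Z_5] = 15625/1024
E[Z_7] = 5/4·E[Z_6] = 78125/4096

78125/4096


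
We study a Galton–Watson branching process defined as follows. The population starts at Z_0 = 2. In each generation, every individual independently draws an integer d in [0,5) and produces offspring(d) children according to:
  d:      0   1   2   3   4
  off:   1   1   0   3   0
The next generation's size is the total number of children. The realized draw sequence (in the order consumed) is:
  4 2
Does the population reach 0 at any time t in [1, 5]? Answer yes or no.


gen 0: Z_0=2, draws=[4, 2], offspring=[0, 0], Z_1=0
gen 1: Z_1=0, draws=[], offspring=[], Z_2=0
gen 2: Z_2=0, draws=[], offspring=[], Z_3=0
gen 3: Z_3=0, draws=[], offspring=[], Z_4=0
gen 4: Z_4=0, draws=[], offspring=[], Z_5=0

yes


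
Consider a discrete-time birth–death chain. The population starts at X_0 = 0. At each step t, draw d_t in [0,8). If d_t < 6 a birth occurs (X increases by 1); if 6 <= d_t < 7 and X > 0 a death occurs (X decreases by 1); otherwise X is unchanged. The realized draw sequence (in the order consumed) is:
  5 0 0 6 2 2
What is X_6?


t=0: X=0, d=5 → birth, X_1=1
t=1: X=1, d=0 → birth, X_2=2
t=2: X=2, d=0 → birth, X_3=3
t=3: X=3, d=6 → death, X_4=2
t=4: X=2, d=2 → birth, X_5=3
t=5: X=3, d=2 → birth, X_6=4

4


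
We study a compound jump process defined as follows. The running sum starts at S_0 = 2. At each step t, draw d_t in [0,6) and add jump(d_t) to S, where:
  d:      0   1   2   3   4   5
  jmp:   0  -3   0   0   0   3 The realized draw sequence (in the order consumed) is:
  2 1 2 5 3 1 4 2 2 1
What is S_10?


-4

t=0: S=2, d=2, jump=0, S_1=2
t=1: S=2, d=1, jump=-3, S_2=-1
t=2: S=-1, d=2, jump=0, S_3=-1
t=3: S=-1, d=5, jump=3, S_4=2
t=4: S=2, d=3, jump=0, S_5=2
t=5: S=2, d=1, jump=-3, S_6=-1
t=6: S=-1, d=4, jump=0, S_7=-1
t=7: S=-1, d=2, jump=0, S_8=-1
t=8: S=-1, d=2, jump=0, S_9=-1
t=9: S=-1, d=1, jump=-3, S_10=-4


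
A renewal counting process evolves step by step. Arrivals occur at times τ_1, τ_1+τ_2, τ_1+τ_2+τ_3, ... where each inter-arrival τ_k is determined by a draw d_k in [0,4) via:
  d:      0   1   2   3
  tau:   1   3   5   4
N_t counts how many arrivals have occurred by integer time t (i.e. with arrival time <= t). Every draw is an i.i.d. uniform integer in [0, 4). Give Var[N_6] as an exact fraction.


Inter-arrival values over d=0..3: [1, 3, 5, 4]
Each d has probability 1/4, so the pmf of τ is: f(1) = 1/4, f(3) = 1/4, f(4) = 1/4, f(5) = 1/4
Let p_n(j) = P(N_n = j), with p_0 = [1]. Condition on τ_1: p_n(0) = P(τ > n), and for j >= 1, p_n(j) = Σ_{k<=n} f(k)·p_{n−k}(j−1)
p_1 = [3/4, 1/4]  (j = 0..1)
p_2 = [3/4, 3/16, 1/16]  (j = 0..2)
p_3 = [1/2, 7/16, 3/64, 1/64]  (j = 0..3)
p_4 = [1/4, 9/16, 11/64, 3/256, 1/256]  (j = 0..4)
p_5 = [0, 11/16, 1/4, 15/256, 3/1024, 1/1024]  (j = 0..5)
p_6 = [0, 1/2, 25/64, 23/256, 19/1024, 3/4096, 1/4096]  (j = 0..6)
E[N_6] = Σ j·p_6(j) = 6677/4096;  E[N_6²] = Σ j²·p_6(j) = 13087/4096
Var[N_6] = 13087/4096 − (6677/4096)² = 9022023/16777216

9022023/16777216


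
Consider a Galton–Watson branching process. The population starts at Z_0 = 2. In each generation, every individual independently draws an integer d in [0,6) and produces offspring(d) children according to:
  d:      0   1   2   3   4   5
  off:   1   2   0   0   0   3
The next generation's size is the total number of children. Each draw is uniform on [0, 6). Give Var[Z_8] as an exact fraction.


Outcome values over d=0..5: [1, 2, 0, 0, 0, 3]
Σy = 6, Σy² = 14, M = 6
μ = 6/6 = 1,  σ² = 14/6 − (1)² = 4/3
V_0 = 0, E_0 = 2
V_1 = 4/3·E_0 + (1)²·V_0 = 8/3;  E_1 = 2
V_2 = 4/3·E_1 + (1)²·V_1 = 16/3;  E_2 = 2
V_3 = 4/3·E_2 + (1)²·V_2 = 8;  E_3 = 2
V_4 = 4/3·E_3 + (1)²·V_3 = 32/3;  E_4 = 2
V_5 = 4/3·E_4 + (1)²·V_4 = 40/3;  E_5 = 2
V_6 = 4/3·E_5 + (1)²·V_5 = 16;  E_6 = 2
V_7 = 4/3·E_6 + (1)²·V_6 = 56/3;  E_7 = 2
V_8 = 4/3·E_7 + (1)²·V_7 = 64/3;  E_8 = 2

64/3


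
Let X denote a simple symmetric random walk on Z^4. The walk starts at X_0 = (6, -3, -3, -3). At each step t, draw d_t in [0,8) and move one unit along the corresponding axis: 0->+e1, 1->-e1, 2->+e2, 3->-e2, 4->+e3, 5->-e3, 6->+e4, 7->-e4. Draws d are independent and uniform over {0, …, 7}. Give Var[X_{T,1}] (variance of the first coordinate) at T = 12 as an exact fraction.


3

Outcome values over d=0..7: [1, -1, 0, 0, 0, 0, 0, 0]
Σy = 0, Σy² = 2, M = 8
μ = 0/8 = 0,  σ² = 2/8 − (0)² = 1/4
Independent increments: Var[X_12] = 12·σ² = 12·(1/4) = 3


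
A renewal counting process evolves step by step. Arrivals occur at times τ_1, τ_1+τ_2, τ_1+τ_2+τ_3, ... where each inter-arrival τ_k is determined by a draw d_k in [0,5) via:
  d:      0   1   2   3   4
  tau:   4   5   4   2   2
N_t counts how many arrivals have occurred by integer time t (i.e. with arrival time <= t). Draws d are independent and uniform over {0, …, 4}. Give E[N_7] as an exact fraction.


213/125

Inter-arrival values over d=0..4: [4, 5, 4, 2, 2]
Each d has probability 1/5, so the pmf of τ is: f(2) = 2/5, f(4) = 2/5, f(5) = 1/5
Renewal equation for m(n) = E[N_n]: condition on τ_1 = k (if k <= n, one arrival plus a fresh copy on the remaining n−k steps): m(n) = F(n) + Σ_{k<=n} f(k)·m(n−k), where F(n) = P(τ <= n) and m(0) = 0
m(1) = F(1) = 0
m(2) = F(2) = 2/5
m(3) = F(3) = 2/5
m(4) = F(4) + f(2)·m(2) = 4/5 + 2/5·2/5 = 24/25
m(5) = F(5) + f(2)·m(3) = 1 + 2/5·2/5 = 29/25
m(6) = F(6) + f(2)·m(4) + f(4)·m(2) = 1 + 2/5·24/25 + 2/5·2/5 = 193/125
m(7) = F(7) + f(2)·m(5) + f(4)·m(3) + f(5)·m(2) = 1 + 2/5·29/25 + 2/5·2/5 + 1/5·2/5 = 213/125
E[N_7] = m(7) = 213/125


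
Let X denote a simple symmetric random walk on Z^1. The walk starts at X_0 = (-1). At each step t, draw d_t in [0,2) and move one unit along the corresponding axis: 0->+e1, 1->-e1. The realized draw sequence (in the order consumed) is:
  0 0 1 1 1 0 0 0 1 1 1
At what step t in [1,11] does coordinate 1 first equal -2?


t=0: X=(-1), d=0 → +e1, X_1=(0)
t=1: X=(0), d=0 → +e1, X_2=(1)
t=2: X=(1), d=1 → -e1, X_3=(0)
t=3: X=(0), d=1 → -e1, X_4=(-1)
t=4: X=(-1), d=1 → -e1, X_5=(-2)
t=5: X=(-2), d=0 → +e1, X_6=(-1)
t=6: X=(-1), d=0 → +e1, X_7=(0)
t=7: X=(0), d=0 → +e1, X_8=(1)
t=8: X=(1), d=1 → -e1, X_9=(0)
t=9: X=(0), d=1 → -e1, X_10=(-1)
t=10: X=(-1), d=1 → -e1, X_11=(-2)

5


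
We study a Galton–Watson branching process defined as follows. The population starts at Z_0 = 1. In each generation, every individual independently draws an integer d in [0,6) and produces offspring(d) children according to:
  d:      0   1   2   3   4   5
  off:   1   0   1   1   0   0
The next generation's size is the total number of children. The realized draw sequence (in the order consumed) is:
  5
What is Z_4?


0

gen 0: Z_0=1, draws=[5], offspring=[0], Z_1=0
gen 1: Z_1=0, draws=[], offspring=[], Z_2=0
gen 2: Z_2=0, draws=[], offspring=[], Z_3=0
gen 3: Z_3=0, draws=[], offspring=[], Z_4=0


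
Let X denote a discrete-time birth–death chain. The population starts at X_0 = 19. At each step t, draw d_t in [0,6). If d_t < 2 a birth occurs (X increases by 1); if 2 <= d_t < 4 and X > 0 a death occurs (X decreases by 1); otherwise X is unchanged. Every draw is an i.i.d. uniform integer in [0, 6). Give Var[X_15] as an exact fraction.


10

X can drop by at most 1 per step and X_0 = 19 > T = 15, so X_t >= 19 − t >= 4 > 0 for every t <= 15: the floor at 0 (the 'and X > 0' condition) never binds. Hence X_15 = X_0 + Σ_{t<15} Y_t with i.i.d. increments Y_t = y(d_t) ∈ {+1, −1, 0}.
Outcome values over d=0..5: [1, 1, -1, -1, 0, 0]
Σy = 0, Σy² = 4, M = 6
μ = 0/6 = 0,  σ² = 4/6 − (0)² = 2/3
Independent increments: Var[X_15] = 15·σ² = 15·(2/3) = 10


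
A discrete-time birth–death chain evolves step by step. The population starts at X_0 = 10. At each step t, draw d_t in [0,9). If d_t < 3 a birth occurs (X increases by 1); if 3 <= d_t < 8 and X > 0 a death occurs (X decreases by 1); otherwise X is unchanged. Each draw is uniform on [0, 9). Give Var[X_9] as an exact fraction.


X can drop by at most 1 per step and X_0 = 10 > T = 9, so X_t >= 10 − t >= 1 > 0 for every t <= 9: the floor at 0 (the 'and X > 0' condition) never binds. Hence X_9 = X_0 + Σ_{t<9} Y_t with i.i.d. increments Y_t = y(d_t) ∈ {+1, −1, 0}.
Outcome values over d=0..8: [1, 1, 1, -1, -1, -1, -1, -1, 0]
Σy = -2, Σy² = 8, M = 9
μ = -2/9 = -2/9,  σ² = 8/9 − (-2/9)² = 68/81
Independent increments: Var[X_9] = 9·σ² = 9·(68/81) = 68/9

68/9


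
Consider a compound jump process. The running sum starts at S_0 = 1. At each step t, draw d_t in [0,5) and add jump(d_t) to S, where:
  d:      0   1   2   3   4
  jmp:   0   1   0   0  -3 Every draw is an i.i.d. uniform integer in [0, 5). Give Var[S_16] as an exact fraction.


736/25

Outcome values over d=0..4: [0, 1, 0, 0, -3]
Σy = -2, Σy² = 10, M = 5
μ = -2/5 = -2/5,  σ² = 10/5 − (-2/5)² = 46/25
Independent increments: Var[S_16] = 16·σ² = 16·(46/25) = 736/25


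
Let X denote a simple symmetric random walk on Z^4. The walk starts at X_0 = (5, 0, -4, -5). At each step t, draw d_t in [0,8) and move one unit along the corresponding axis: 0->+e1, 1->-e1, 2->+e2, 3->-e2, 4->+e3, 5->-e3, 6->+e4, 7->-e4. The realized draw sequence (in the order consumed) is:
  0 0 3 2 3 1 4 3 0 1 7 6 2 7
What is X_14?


(6, -1, -3, -6)

t=0: X=(5, 0, -4, -5), d=0 → +e1, X_1=(6, 0, -4, -5)
t=1: X=(6, 0, -4, -5), d=0 → +e1, X_2=(7, 0, -4, -5)
t=2: X=(7, 0, -4, -5), d=3 → -e2, X_3=(7, -1, -4, -5)
t=3: X=(7, -1, -4, -5), d=2 → +e2, X_4=(7, 0, -4, -5)
t=4: X=(7, 0, -4, -5), d=3 → -e2, X_5=(7, -1, -4, -5)
t=5: X=(7, -1, -4, -5), d=1 → -e1, X_6=(6, -1, -4, -5)
t=6: X=(6, -1, -4, -5), d=4 → +e3, X_7=(6, -1, -3, -5)
t=7: X=(6, -1, -3, -5), d=3 → -e2, X_8=(6, -2, -3, -5)
t=8: X=(6, -2, -3, -5), d=0 → +e1, X_9=(7, -2, -3, -5)
t=9: X=(7, -2, -3, -5), d=1 → -e1, X_10=(6, -2, -3, -5)
t=10: X=(6, -2, -3, -5), d=7 → -e4, X_11=(6, -2, -3, -6)
t=11: X=(6, -2, -3, -6), d=6 → +e4, X_12=(6, -2, -3, -5)
t=12: X=(6, -2, -3, -5), d=2 → +e2, X_13=(6, -1, -3, -5)
t=13: X=(6, -1, -3, -5), d=7 → -e4, X_14=(6, -1, -3, -6)


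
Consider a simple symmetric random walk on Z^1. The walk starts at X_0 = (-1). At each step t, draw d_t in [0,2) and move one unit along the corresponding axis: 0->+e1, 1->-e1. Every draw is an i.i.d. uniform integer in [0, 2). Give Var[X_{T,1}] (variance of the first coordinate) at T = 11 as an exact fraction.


11

Outcome values over d=0..1: [1, -1]
Σy = 0, Σy² = 2, M = 2
μ = 0/2 = 0,  σ² = 2/2 − (0)² = 1
Independent increments: Var[X_11] = 11·σ² = 11·(1) = 11


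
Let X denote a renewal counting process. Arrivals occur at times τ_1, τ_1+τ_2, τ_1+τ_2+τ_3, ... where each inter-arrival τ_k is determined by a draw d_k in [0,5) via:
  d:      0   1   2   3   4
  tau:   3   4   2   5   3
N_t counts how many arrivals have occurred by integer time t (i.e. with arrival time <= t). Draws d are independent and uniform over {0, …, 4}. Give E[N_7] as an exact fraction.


Inter-arrival values over d=0..4: [3, 4, 2, 5, 3]
Each d has probability 1/5, so the pmf of τ is: f(2) = 1/5, f(3) = 2/5, f(4) = 1/5, f(5) = 1/5
Renewal equation for m(n) = E[N_n]: condition on τ_1 = k (if k <= n, one arrival plus a fresh copy on the remaining n−k steps): m(n) = F(n) + Σ_{k<=n} f(k)·m(n−k), where F(n) = P(τ <= n) and m(0) = 0
m(1) = F(1) = 0
m(2) = F(2) = 1/5
m(3) = F(3) = 3/5
m(4) = F(4) + f(2)·m(2) = 4/5 + 1/5·1/5 = 21/25
m(5) = F(5) + f(2)·m(3) + f(3)·m(2) = 1 + 1/5·3/5 + 2/5·1/5 = 6/5
m(6) = F(6) + f(2)·m(4) + f(3)·m(3) + f(4)·m(2) = 1 + 1/5·21/25 + 2/5·3/5 + 1/5·1/5 = 181/125
m(7) = F(7) + f(2)·m(5) + f(3)·m(4) + f(4)·m(3) + f(5)·m(2) = 1 + 1/5·6/5 + 2/5·21/25 + 1/5·3/5 + 1/5·1/5 = 217/125
E[N_7] = m(7) = 217/125

217/125


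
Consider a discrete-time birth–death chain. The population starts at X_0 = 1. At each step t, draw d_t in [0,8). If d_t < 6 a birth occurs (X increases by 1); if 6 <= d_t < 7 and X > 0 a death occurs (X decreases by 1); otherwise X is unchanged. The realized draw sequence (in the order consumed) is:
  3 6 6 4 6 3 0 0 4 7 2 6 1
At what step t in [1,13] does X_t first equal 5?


t=0: X=1, d=3 → birth, X_1=2
t=1: X=2, d=6 → death, X_2=1
t=2: X=1, d=6 → death, X_3=0
t=3: X=0, d=4 → birth, X_4=1
t=4: X=1, d=6 → death, X_5=0
t=5: X=0, d=3 → birth, X_6=1
t=6: X=1, d=0 → birth, X_7=2
t=7: X=2, d=0 → birth, X_8=3
t=8: X=3, d=4 → birth, X_9=4
t=9: X=4, d=7 → hold, X_10=4
t=10: X=4, d=2 → birth, X_11=5
t=11: X=5, d=6 → death, X_12=4
t=12: X=4, d=1 → birth, X_13=5

11


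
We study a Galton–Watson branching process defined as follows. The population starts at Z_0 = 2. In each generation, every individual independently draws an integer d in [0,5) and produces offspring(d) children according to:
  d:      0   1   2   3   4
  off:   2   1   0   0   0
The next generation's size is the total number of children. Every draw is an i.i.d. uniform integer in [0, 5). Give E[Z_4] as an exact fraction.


Outcome values over d=0..4: [2, 1, 0, 0, 0]
Σy = 3, Σy² = 5, M = 5
μ = 3/5 = 3/5,  σ² = 5/5 − (3/5)² = 16/25
E[Z_0] = 2
E[Z_1] = 3/5·E[Z_0] = 6/5
E[Z_2] = 3/5·E[Z_1] = 18/25
E[Z_3] = 3/5·E[Z_2] = 54/125
E[Z_4] = 3/5·E[Z_3] = 162/625

162/625


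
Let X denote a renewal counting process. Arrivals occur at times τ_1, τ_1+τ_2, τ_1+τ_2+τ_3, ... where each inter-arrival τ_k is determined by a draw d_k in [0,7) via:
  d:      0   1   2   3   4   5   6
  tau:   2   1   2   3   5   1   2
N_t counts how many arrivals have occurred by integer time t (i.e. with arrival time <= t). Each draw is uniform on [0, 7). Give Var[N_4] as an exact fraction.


Inter-arrival values over d=0..6: [2, 1, 2, 3, 5, 1, 2]
Each d has probability 1/7, so the pmf of τ is: f(1) = 2/7, f(2) = 3/7, f(3) = 1/7, f(5) = 1/7
Let p_n(j) = P(N_n = j), with p_0 = [1]. Condition on τ_1: p_n(0) = P(τ > n), and for j >= 1, p_n(j) = Σ_{k<=n} f(k)·p_{n−k}(j−1)
p_1 = [5/7, 2/7]  (j = 0..1)
p_2 = [2/7, 31/49, 4/49]  (j = 0..2)
p_3 = [1/7, 26/49, 104/343, 8/343]  (j = 0..3)
p_4 = [1/7, 13/49, 159/343, 292/2401, 16/2401]  (j = 0..4)
E[N_4] = Σ j·p_4(j) = 3803/2401;  E[N_4²] = Σ j²·p_4(j) = 1139/343
Var[N_4] = 1139/343 − (3803/2401)² = 4680364/5764801

4680364/5764801


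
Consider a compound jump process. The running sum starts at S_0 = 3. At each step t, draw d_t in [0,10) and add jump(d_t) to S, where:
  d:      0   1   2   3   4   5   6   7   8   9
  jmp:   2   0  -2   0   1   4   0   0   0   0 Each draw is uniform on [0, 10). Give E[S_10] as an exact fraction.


8

Outcome values over d=0..9: [2, 0, -2, 0, 1, 4, 0, 0, 0, 0]
Σy = 5, Σy² = 25, M = 10
μ = 5/10 = 1/2,  σ² = 25/10 − (1/2)² = 9/4
E[S_10] = 3 + 10·(1/2) = 8


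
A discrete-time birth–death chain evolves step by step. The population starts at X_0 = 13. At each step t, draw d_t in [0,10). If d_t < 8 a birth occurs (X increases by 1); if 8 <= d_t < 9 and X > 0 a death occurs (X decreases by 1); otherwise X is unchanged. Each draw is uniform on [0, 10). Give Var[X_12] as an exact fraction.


123/25

X can drop by at most 1 per step and X_0 = 13 > T = 12, so X_t >= 13 − t >= 1 > 0 for every t <= 12: the floor at 0 (the 'and X > 0' condition) never binds. Hence X_12 = X_0 + Σ_{t<12} Y_t with i.i.d. increments Y_t = y(d_t) ∈ {+1, −1, 0}.
Outcome values over d=0..9: [1, 1, 1, 1, 1, 1, 1, 1, -1, 0]
Σy = 7, Σy² = 9, M = 10
μ = 7/10 = 7/10,  σ² = 9/10 − (7/10)² = 41/100
Independent increments: Var[X_12] = 12·σ² = 12·(41/100) = 123/25


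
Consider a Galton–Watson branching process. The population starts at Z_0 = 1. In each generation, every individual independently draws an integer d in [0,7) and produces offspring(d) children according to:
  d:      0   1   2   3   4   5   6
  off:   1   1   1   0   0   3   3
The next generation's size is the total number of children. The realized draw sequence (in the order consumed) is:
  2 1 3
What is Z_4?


gen 0: Z_0=1, draws=[2], offspring=[1], Z_1=1
gen 1: Z_1=1, draws=[1], offspring=[1], Z_2=1
gen 2: Z_2=1, draws=[3], offspring=[0], Z_3=0
gen 3: Z_3=0, draws=[], offspring=[], Z_4=0

0


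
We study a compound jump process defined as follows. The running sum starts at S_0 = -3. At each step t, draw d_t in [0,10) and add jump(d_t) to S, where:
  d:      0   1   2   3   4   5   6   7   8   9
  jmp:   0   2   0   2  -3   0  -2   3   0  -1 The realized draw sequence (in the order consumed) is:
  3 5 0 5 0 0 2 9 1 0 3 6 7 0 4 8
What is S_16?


0

t=0: S=-3, d=3, jump=2, S_1=-1
t=1: S=-1, d=5, jump=0, S_2=-1
t=2: S=-1, d=0, jump=0, S_3=-1
t=3: S=-1, d=5, jump=0, S_4=-1
t=4: S=-1, d=0, jump=0, S_5=-1
t=5: S=-1, d=0, jump=0, S_6=-1
t=6: S=-1, d=2, jump=0, S_7=-1
t=7: S=-1, d=9, jump=-1, S_8=-2
t=8: S=-2, d=1, jump=2, S_9=0
t=9: S=0, d=0, jump=0, S_10=0
t=10: S=0, d=3, jump=2, S_11=2
t=11: S=2, d=6, jump=-2, S_12=0
t=12: S=0, d=7, jump=3, S_13=3
t=13: S=3, d=0, jump=0, S_14=3
t=14: S=3, d=4, jump=-3, S_15=0
t=15: S=0, d=8, jump=0, S_16=0


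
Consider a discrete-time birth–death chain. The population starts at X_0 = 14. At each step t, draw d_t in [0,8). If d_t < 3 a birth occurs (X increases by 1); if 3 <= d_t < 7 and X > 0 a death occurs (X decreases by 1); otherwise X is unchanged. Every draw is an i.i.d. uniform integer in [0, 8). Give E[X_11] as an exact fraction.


101/8

X can drop by at most 1 per step and X_0 = 14 > T = 11, so X_t >= 14 − t >= 3 > 0 for every t <= 11: the floor at 0 (the 'and X > 0' condition) never binds. Hence X_11 = X_0 + Σ_{t<11} Y_t with i.i.d. increments Y_t = y(d_t) ∈ {+1, −1, 0}.
Outcome values over d=0..7: [1, 1, 1, -1, -1, -1, -1, 0]
Σy = -1, Σy² = 7, M = 8
μ = -1/8 = -1/8,  σ² = 7/8 − (-1/8)² = 55/64
E[X_11] = 14 + 11·(-1/8) = 101/8


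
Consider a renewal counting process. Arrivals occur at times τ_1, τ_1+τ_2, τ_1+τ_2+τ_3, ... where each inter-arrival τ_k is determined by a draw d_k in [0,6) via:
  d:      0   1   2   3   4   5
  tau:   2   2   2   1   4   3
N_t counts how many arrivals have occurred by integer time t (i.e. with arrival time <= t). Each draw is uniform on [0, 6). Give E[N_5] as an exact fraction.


14911/7776

Inter-arrival values over d=0..5: [2, 2, 2, 1, 4, 3]
Each d has probability 1/6, so the pmf of τ is: f(1) = 1/6, f(2) = 1/2, f(3) = 1/6, f(4) = 1/6
Renewal equation for m(n) = E[N_n]: condition on τ_1 = k (if k <= n, one arrival plus a fresh copy on the remaining n−k steps): m(n) = F(n) + Σ_{k<=n} f(k)·m(n−k), where F(n) = P(τ <= n) and m(0) = 0
m(1) = F(1) = 1/6
m(2) = F(2) + f(1)·m(1) = 2/3 + 1/6·1/6 = 25/36
m(3) = F(3) + f(1)·m(2) + f(2)·m(1) = 5/6 + 1/6·25/36 + 1/2·1/6 = 223/216
m(4) = F(4) + f(1)·m(3) + f(2)·m(2) + f(3)·m(1) = 1 + 1/6·223/216 + 1/2·25/36 + 1/6·1/6 = 2005/1296
m(5) = F(5) + f(1)·m(4) + f(2)·m(3) + f(3)·m(2) + f(4)·m(1) = 1 + 1/6·2005/1296 + 1/2·223/216 + 1/6·25/36 + 1/6·1/6 = 14911/7776
E[N_5] = m(5) = 14911/7776


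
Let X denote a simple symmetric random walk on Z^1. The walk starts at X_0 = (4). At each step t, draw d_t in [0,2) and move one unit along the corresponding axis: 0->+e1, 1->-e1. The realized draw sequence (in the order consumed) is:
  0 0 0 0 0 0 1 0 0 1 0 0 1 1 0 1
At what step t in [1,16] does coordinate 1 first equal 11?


9

t=0: X=(4), d=0 → +e1, X_1=(5)
t=1: X=(5), d=0 → +e1, X_2=(6)
t=2: X=(6), d=0 → +e1, X_3=(7)
t=3: X=(7), d=0 → +e1, X_4=(8)
t=4: X=(8), d=0 → +e1, X_5=(9)
t=5: X=(9), d=0 → +e1, X_6=(10)
t=6: X=(10), d=1 → -e1, X_7=(9)
t=7: X=(9), d=0 → +e1, X_8=(10)
t=8: X=(10), d=0 → +e1, X_9=(11)
t=9: X=(11), d=1 → -e1, X_10=(10)
t=10: X=(10), d=0 → +e1, X_11=(11)
t=11: X=(11), d=0 → +e1, X_12=(12)
t=12: X=(12), d=1 → -e1, X_13=(11)
t=13: X=(11), d=1 → -e1, X_14=(10)
t=14: X=(10), d=0 → +e1, X_15=(11)
t=15: X=(11), d=1 → -e1, X_16=(10)
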